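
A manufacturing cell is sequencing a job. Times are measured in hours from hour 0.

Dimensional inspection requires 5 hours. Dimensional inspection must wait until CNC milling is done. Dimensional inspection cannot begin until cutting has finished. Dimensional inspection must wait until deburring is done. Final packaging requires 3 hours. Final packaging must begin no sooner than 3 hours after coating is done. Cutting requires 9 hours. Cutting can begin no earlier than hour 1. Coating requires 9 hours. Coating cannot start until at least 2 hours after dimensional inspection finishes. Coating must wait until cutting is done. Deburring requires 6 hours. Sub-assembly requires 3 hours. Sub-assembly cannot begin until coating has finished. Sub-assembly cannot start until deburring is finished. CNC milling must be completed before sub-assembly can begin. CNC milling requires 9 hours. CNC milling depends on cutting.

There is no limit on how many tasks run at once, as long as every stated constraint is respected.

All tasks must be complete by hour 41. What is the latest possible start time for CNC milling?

10

Nothing follows sub-assembly; the deadline of hour 41 is its only limit. It must start by 41 − 3 = hour 38.
Final packaging has no dependents, so it just needs to finish by hour 41. Starting by 41 − 3 = hour 38 achieves that.
Coating must finish in time for sub-assembly (must start by hour 38); final packaging (must start by hour 38, minus 3-hour gap → hour 35). The tightest is hour 35, so coating must start by 35 − 9 = hour 26.
Dimensional inspection must finish before coating (must start by hour 26, minus 2-hour gap → hour 24). With a 5-hour duration, dimensional inspection must start by 24 − 5 = hour 19.
For CNC milling: dimensional inspection (must start by hour 19); sub-assembly (must start by hour 38). The most restrictive is hour 19; with a 9-hour duration, CNC milling must start by hour 10.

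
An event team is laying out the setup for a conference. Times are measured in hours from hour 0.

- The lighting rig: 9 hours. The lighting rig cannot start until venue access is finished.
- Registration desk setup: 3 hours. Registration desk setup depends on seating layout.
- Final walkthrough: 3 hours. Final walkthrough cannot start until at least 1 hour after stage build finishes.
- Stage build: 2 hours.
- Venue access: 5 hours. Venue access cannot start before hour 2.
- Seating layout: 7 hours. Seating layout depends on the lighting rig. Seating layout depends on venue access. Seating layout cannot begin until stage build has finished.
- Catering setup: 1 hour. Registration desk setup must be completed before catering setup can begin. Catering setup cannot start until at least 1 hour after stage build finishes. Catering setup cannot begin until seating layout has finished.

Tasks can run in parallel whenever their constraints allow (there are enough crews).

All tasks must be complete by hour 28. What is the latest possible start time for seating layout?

17

To finish by hour 28, catering setup (duration 1) must start no later than hour 27.
Registration desk setup feeds into catering setup (must start by hour 27); so registration desk setup must finish by hour 27 and therefore start by hour 24.
Seating layout must finish in time for registration desk setup (must start by hour 24); catering setup (must start by hour 27). The tightest is hour 24, so seating layout must start by 24 − 7 = hour 17.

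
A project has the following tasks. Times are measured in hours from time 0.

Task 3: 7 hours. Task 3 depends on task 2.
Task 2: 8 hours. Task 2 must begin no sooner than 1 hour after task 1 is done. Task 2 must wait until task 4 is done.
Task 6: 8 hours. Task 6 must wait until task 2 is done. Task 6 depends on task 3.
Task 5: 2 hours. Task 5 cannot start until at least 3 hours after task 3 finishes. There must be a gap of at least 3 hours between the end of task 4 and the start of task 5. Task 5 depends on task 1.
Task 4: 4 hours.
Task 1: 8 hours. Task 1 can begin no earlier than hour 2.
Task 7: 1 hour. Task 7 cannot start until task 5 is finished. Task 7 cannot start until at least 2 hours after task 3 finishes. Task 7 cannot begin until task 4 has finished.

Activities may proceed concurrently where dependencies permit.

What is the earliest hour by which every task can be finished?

Task 4 has no prerequisites, so it starts at hour 0 and finishes at hour 4.
Task 1 cannot begin until its own release at hour 2. It runs from hour 2 to 2 + 8 = hour 10.
Task 2 needs all of task 1 (finishes hour 10, plus 1-hour gap → hour 11); task 4 (finishes hour 4). That puts its earliest start at hour 11; it finishes at 11 + 8 = hour 19.
Task 3 cannot begin until task 2 (finishes hour 19). It runs from hour 19 to 19 + 7 = hour 26.
Task 6 has to wait for task 2 (finishes hour 19); task 3 (finishes hour 26). The latest of these is hour 26, so task 6 runs hour 26 to 26 + 8 = hour 34.
Task 5 has to wait for task 3 (finishes hour 26, plus 3-hour gap → hour 29); task 4 (finishes hour 4, plus 3-hour gap → hour 7); task 1 (finishes hour 10). The latest of these is hour 29, so task 5 runs hour 29 to 29 + 2 = hour 31.
For task 7: task 5 (finishes hour 31); task 3 (finishes hour 26, plus 2-hour gap → hour 28); task 4 (finishes hour 4). Taking the maximum gives a start of hour 31, and it finishes at 31 + 1 = hour 32.
All tasks are finished once the last one completes. Finish times: Task 1 at 10, Task 2 at 19, Task 3 at 26, Task 4 at 4, Task 5 at 31, Task 6 at 34, Task 7 at 32. The latest is hour 34.

34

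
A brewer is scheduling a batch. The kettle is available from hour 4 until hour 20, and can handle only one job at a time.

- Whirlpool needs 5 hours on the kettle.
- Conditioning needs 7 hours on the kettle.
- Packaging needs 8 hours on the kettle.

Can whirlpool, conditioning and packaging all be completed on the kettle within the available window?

The kettle window is 20 − 4 = 16 hours.
Running back to back, the jobs need 5 + 7 + 8 = 20 hours on the kettle.
Since 20 > 16, they cannot all fit.

No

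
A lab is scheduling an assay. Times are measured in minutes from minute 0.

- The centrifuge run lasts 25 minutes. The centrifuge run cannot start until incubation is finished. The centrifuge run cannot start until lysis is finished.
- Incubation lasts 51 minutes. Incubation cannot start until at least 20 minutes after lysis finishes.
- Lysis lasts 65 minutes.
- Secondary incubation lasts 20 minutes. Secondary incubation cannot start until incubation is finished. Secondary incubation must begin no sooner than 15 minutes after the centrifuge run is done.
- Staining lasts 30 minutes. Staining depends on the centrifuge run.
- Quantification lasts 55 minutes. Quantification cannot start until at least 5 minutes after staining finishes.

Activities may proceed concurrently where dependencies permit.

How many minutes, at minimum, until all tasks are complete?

Lysis has no prerequisites, so it starts at minute 0 and finishes at minute 65.
After lysis (finishes minute 65, plus 20-minute gap → minute 85), incubation can start at minute 85 and finishes at minute 136.
The centrifuge run needs all of incubation (finishes minute 136); lysis (finishes minute 65). That puts its earliest start at minute 136; it finishes at 136 + 25 = minute 161.
Secondary incubation cannot start until incubation (finishes minute 136); the centrifuge run (finishes minute 161, plus 15-minute gap → minute 176). The controlling bound is minute 176, so secondary incubation finishes at 176 + 20 = minute 196.
Staining cannot begin until the centrifuge run (finishes minute 161). It runs from minute 161 to 161 + 30 = minute 191.
Quantification cannot begin until staining (finishes minute 191, plus 5-minute gap → minute 196). It runs from minute 196 to 196 + 55 = minute 251.
All tasks are finished once the last one completes. Finish times: Lysis at 65, Incubation at 136, The centrifuge run at 161, Staining at 191, Secondary incubation at 196, Quantification at 251. The latest is minute 251.

251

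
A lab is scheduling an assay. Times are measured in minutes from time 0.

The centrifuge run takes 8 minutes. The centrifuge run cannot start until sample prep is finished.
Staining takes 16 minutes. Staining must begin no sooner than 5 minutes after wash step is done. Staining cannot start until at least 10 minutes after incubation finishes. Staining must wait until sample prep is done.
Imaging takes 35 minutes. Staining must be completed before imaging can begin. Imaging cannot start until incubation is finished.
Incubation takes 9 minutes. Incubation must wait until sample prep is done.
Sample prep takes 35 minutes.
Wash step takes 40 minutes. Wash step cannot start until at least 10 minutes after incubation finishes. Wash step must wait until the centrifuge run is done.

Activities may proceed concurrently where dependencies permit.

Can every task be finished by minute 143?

No

Sample prep can start immediately at minute 0; it finishes at minute 35.
The centrifuge run waits on sample prep (finishes minute 35), so it starts at minute 35 and finishes at 35 + 8 = minute 43.
After sample prep (finishes minute 35), incubation can start at minute 35 and finishes at minute 44.
For wash step: incubation (finishes minute 44, plus 10-minute gap → minute 54); the centrifuge run (finishes minute 43). Taking the maximum gives a start of minute 54, and it finishes at 54 + 40 = minute 94.
Staining needs all of wash step (finishes minute 94, plus 5-minute gap → minute 99); incubation (finishes minute 44, plus 10-minute gap → minute 54); sample prep (finishes minute 35). That puts its earliest start at minute 99; it finishes at 99 + 16 = minute 115.
Imaging cannot start until staining (finishes minute 115); incubation (finishes minute 44). The controlling bound is minute 115, so imaging finishes at 115 + 35 = minute 150.
The earliest everything can be done is minute 150, which is after the deadline of 143, so it is not possible.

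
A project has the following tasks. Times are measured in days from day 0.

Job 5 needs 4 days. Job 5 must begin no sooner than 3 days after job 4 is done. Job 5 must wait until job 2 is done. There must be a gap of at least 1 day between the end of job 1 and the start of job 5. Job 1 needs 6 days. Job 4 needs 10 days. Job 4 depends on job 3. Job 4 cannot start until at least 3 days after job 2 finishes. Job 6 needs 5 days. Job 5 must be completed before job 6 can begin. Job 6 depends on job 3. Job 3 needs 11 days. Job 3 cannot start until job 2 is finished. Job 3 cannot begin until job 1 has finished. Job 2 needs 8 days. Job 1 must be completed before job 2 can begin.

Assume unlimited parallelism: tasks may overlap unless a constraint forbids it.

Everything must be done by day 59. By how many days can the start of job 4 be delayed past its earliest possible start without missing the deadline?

12

Nothing blocks job 1, so it runs from day 0 to day 6.
After job 1 (finishes day 6), job 2 can start at day 6 and finishes at day 14.
For job 3: job 2 (finishes day 14); job 1 (finishes day 6). Taking the maximum gives a start of day 14, and it finishes at 14 + 11 = day 25.
Job 4 cannot start until job 3 (finishes day 25); job 2 (finishes day 14, plus 3-day gap → day 17). The controlling bound is day 25, so job 4 finishes at 25 + 10 = day 35.

Working backward from the deadline:
Job 6 has no dependents, so it just needs to finish by day 59. Starting by 59 − 5 = day 54 achieves that.
Job 5 feeds into job 6 (must start by day 54); so job 5 must finish by day 54 and therefore start by day 50.
Job 4 has to be done before job 5 (must start by day 50, minus 3-day gap → day 47). That means finishing by day 47, i.e. starting by 47 − 10 = day 37.
So job 4 can start as early as day 25 and as late as day 37, giving 37 − 25 = 12 days of slack.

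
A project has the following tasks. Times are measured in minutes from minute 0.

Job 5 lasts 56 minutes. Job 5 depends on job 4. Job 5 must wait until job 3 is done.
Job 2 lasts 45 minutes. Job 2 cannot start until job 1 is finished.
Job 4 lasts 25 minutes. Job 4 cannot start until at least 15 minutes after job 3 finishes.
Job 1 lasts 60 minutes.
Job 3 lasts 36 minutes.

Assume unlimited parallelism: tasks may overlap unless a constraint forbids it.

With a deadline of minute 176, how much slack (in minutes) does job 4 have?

Nothing blocks job 3, so it runs from minute 0 to minute 36.
After job 3 (finishes minute 36, plus 15-minute gap → minute 51), job 4 can start at minute 51 and finishes at minute 76.

Working backward from the deadline:
Job 5 has no dependents, so it just needs to finish by minute 176. Starting by 176 − 56 = minute 120 achieves that.
Job 4 has to be done before job 5 (must start by minute 120). That means finishing by minute 120, i.e. starting by 120 − 25 = minute 95.
So job 4 can start as early as minute 51 and as late as minute 95, giving 95 − 51 = 44 minutes of slack.

44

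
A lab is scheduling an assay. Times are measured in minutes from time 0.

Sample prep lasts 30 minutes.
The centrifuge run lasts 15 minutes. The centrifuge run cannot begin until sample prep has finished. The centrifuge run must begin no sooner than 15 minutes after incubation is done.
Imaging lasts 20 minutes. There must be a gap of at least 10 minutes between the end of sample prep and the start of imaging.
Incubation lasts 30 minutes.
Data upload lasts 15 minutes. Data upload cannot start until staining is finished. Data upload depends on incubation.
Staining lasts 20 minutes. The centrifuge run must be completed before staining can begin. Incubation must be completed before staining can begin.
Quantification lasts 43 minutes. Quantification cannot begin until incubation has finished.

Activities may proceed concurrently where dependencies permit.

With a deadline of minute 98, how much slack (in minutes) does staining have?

3

Incubation has no prerequisites, so it starts at minute 0 and finishes at minute 30.
Nothing blocks sample prep, so it runs from minute 0 to minute 30.
The centrifuge run cannot start until sample prep (finishes minute 30); incubation (finishes minute 30, plus 15-minute gap → minute 45). The controlling bound is minute 45, so the centrifuge run finishes at 45 + 15 = minute 60.
Staining cannot start until the centrifuge run (finishes minute 60); incubation (finishes minute 30). The controlling bound is minute 60, so staining finishes at 60 + 20 = minute 80.

Working backward from the deadline:
Data upload must finish by minute 98; it takes 15 minutes, so it must start by 98 − 15 = minute 83.
Staining feeds into data upload (must start by minute 83); so staining must finish by minute 83 and therefore start by minute 63.
So staining can start as early as minute 60 and as late as minute 63, giving 63 − 60 = 3 minutes of slack.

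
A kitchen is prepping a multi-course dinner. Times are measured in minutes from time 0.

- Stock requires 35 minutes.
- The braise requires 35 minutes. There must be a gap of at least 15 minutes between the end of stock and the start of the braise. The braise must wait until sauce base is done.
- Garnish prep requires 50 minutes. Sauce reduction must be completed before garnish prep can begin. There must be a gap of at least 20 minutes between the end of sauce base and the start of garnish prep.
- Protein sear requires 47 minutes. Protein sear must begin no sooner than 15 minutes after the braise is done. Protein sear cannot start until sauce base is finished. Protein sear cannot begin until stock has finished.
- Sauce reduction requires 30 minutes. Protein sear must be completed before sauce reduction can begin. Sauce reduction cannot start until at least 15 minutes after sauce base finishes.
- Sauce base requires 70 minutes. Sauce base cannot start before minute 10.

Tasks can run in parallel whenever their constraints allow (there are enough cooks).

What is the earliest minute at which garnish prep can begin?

207

Sauce base waits on its own release at minute 10, so it starts at minute 10 and finishes at 10 + 70 = minute 80.
Stock has no prerequisites, so it starts at minute 0 and finishes at minute 35.
The braise needs all of stock (finishes minute 35, plus 15-minute gap → minute 50); sauce base (finishes minute 80). That puts its earliest start at minute 80; it finishes at 80 + 35 = minute 115.
Protein sear has to wait for the braise (finishes minute 115, plus 15-minute gap → minute 130); sauce base (finishes minute 80); stock (finishes minute 35). The latest of these is minute 130, so protein sear runs minute 130 to 130 + 47 = minute 177.
Sauce reduction needs all of protein sear (finishes minute 177); sauce base (finishes minute 80, plus 15-minute gap → minute 95). That puts its earliest start at minute 177; it finishes at 177 + 30 = minute 207.
Garnish prep waits on sauce reduction (finishes minute 207); sauce base (finishes minute 80, plus 20-minute gap → minute 100). The latest of these is minute 207, which is the earliest garnish prep can start.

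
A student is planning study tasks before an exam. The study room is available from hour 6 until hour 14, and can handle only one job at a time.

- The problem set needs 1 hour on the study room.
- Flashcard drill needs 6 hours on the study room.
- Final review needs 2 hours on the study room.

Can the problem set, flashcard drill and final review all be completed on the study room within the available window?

No

The study room window is 14 − 6 = 8 hours.
Running back to back, the jobs need 1 + 6 + 2 = 9 hours on the study room.
Since 9 > 8, they cannot all fit.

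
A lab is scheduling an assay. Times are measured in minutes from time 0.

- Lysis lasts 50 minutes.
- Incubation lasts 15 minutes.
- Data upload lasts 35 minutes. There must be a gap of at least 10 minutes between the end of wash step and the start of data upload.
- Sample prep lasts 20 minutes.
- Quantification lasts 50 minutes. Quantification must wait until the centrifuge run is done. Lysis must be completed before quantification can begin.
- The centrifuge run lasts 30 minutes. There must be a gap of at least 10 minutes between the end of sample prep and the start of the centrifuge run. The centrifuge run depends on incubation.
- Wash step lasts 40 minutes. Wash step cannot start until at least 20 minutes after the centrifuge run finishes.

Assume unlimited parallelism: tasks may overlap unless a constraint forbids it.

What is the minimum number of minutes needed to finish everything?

Incubation has no prerequisites, so it starts at minute 0 and finishes at minute 15.
Nothing blocks lysis, so it runs from minute 0 to minute 50.
Nothing blocks sample prep, so it runs from minute 0 to minute 20.
The centrifuge run needs all of sample prep (finishes minute 20, plus 10-minute gap → minute 30); incubation (finishes minute 15). That puts its earliest start at minute 30; it finishes at 30 + 30 = minute 60.
Quantification cannot start until the centrifuge run (finishes minute 60); lysis (finishes minute 50). The controlling bound is minute 60, so quantification finishes at 60 + 50 = minute 110.
Wash step waits on the centrifuge run (finishes minute 60, plus 20-minute gap → minute 80), so it starts at minute 80 and finishes at 80 + 40 = minute 120.
After wash step (finishes minute 120, plus 10-minute gap → minute 130), data upload can start at minute 130 and finishes at minute 165.
All tasks are finished once the last one completes. Finish times: Sample prep at 20, Lysis at 50, Incubation at 15, The centrifuge run at 60, Wash step at 120, Quantification at 110, Data upload at 165. The latest is minute 165.

165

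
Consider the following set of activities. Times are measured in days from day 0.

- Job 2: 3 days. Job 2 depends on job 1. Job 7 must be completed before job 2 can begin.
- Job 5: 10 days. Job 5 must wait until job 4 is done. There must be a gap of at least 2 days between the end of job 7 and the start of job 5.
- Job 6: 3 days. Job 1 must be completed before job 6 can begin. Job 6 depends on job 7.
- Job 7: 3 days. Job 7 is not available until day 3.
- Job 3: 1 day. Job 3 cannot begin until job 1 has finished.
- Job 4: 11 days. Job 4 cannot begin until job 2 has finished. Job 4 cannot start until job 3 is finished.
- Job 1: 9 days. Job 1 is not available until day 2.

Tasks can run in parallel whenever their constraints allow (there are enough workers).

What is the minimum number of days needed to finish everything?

After its own release at day 3, job 7 can start at day 3 and finishes at day 6.
After its own release at day 2, job 1 can start at day 2 and finishes at day 11.
Job 6 needs all of job 1 (finishes day 11); job 7 (finishes day 6). That puts its earliest start at day 11; it finishes at 11 + 3 = day 14.
Job 3 waits on job 1 (finishes day 11), so it starts at day 11 and finishes at 11 + 1 = day 12.
Job 2 has to wait for job 1 (finishes day 11); job 7 (finishes day 6). The latest of these is day 11, so job 2 runs day 11 to 11 + 3 = day 14.
Job 4 has to wait for job 2 (finishes day 14); job 3 (finishes day 12). The latest of these is day 14, so job 4 runs day 14 to 14 + 11 = day 25.
Job 5 has to wait for job 4 (finishes day 25); job 7 (finishes day 6, plus 2-day gap → day 8). The latest of these is day 25, so job 5 runs day 25 to 25 + 10 = day 35.
All tasks are finished once the last one completes. Finish times: Job 1 at 11, Job 2 at 14, Job 3 at 12, Job 4 at 25, Job 5 at 35, Job 6 at 14, Job 7 at 6. The latest is day 35.

35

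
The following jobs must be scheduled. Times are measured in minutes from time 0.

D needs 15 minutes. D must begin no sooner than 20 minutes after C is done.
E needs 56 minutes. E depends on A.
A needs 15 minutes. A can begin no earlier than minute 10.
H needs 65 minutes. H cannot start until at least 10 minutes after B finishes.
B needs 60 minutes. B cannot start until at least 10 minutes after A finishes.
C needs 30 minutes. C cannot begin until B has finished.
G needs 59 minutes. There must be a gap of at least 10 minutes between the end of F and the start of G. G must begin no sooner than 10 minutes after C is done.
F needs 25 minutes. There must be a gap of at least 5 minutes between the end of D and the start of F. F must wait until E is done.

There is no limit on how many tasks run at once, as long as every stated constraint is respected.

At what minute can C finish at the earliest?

After its own release at minute 10, A can start at minute 10 and finishes at minute 25.
B cannot begin until A (finishes minute 25, plus 10-minute gap → minute 35). It runs from minute 35 to 35 + 60 = minute 95.
After B (finishes minute 95), C can start at minute 95 and finishes at minute 125.

125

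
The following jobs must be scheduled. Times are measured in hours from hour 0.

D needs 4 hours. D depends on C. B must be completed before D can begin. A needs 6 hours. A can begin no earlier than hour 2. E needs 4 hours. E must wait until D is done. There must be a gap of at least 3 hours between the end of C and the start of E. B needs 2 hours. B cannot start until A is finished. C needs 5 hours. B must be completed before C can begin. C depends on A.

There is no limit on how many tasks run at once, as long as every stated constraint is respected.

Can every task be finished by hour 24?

A cannot begin until its own release at hour 2. It runs from hour 2 to 2 + 6 = hour 8.
B waits on A (finishes hour 8), so it starts at hour 8 and finishes at 8 + 2 = hour 10.
C cannot start until B (finishes hour 10); A (finishes hour 8). The controlling bound is hour 10, so C finishes at 10 + 5 = hour 15.
D needs all of C (finishes hour 15); B (finishes hour 10). That puts its earliest start at hour 15; it finishes at 15 + 4 = hour 19.
E needs all of D (finishes hour 19); C (finishes hour 15, plus 3-hour gap → hour 18). That puts its earliest start at hour 19; it finishes at 19 + 4 = hour 23.
Every task is finished by hour 23, which is no later than the deadline of 24, so the schedule is feasible.

Yes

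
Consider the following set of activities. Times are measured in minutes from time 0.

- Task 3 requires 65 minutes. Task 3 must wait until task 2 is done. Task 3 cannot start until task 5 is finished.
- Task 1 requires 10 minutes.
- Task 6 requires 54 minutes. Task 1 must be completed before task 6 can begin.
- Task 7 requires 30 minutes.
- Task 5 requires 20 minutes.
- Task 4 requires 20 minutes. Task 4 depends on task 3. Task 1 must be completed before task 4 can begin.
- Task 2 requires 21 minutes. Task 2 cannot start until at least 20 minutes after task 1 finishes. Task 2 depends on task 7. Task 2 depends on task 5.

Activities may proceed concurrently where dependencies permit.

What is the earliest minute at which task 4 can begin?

116

Nothing blocks task 7, so it runs from minute 0 to minute 30.
Task 5 has no prerequisites, so it starts at minute 0 and finishes at minute 20.
Task 1 can start immediately at minute 0; it finishes at minute 10.
Task 2 has to wait for task 1 (finishes minute 10, plus 20-minute gap → minute 30); task 7 (finishes minute 30); task 5 (finishes minute 20). The latest of these is minute 30, so task 2 runs minute 30 to 30 + 21 = minute 51.
For task 3: task 2 (finishes minute 51); task 5 (finishes minute 20). Taking the maximum gives a start of minute 51, and it finishes at 51 + 65 = minute 116.
Task 4 waits on task 3 (finishes minute 116); task 1 (finishes minute 10). The latest of these is minute 116, which is the earliest task 4 can start.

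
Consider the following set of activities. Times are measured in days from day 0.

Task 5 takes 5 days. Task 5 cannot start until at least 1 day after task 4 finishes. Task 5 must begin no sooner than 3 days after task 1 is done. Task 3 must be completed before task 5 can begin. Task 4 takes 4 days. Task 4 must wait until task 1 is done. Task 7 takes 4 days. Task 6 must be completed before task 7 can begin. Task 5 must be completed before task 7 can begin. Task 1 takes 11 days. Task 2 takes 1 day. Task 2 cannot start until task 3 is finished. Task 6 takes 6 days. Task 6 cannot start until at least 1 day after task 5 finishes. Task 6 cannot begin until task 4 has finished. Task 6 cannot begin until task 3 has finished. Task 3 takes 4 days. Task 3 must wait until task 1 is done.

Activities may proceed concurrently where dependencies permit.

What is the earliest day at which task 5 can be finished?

Task 1 has no prerequisites, so it starts at day 0 and finishes at day 11.
After task 1 (finishes day 11), task 4 can start at day 11 and finishes at day 15.
After task 1 (finishes day 11), task 3 can start at day 11 and finishes at day 15.
Task 5 cannot start until task 4 (finishes day 15, plus 1-day gap → day 16); task 1 (finishes day 11, plus 3-day gap → day 14); task 3 (finishes day 15). The controlling bound is day 16, so task 5 finishes at 16 + 5 = day 21.

21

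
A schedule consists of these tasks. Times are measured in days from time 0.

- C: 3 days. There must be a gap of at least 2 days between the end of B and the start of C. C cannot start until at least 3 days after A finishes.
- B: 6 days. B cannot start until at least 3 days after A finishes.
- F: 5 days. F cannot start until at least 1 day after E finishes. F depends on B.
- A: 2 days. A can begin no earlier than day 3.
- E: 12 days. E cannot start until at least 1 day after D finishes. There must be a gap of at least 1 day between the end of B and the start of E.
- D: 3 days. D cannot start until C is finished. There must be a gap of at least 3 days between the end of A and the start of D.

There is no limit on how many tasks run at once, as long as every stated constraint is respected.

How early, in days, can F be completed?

After its own release at day 3, A can start at day 3 and finishes at day 5.
After A (finishes day 5, plus 3-day gap → day 8), B can start at day 8 and finishes at day 14.
For C: B (finishes day 14, plus 2-day gap → day 16); A (finishes day 5, plus 3-day gap → day 8). Taking the maximum gives a start of day 16, and it finishes at 16 + 3 = day 19.
D needs all of C (finishes day 19); A (finishes day 5, plus 3-day gap → day 8). That puts its earliest start at day 19; it finishes at 19 + 3 = day 22.
E cannot start until D (finishes day 22, plus 1-day gap → day 23); B (finishes day 14, plus 1-day gap → day 15). The controlling bound is day 23, so E finishes at 23 + 12 = day 35.
F needs all of E (finishes day 35, plus 1-day gap → day 36); B (finishes day 14). That puts its earliest start at day 36; it finishes at 36 + 5 = day 41.

41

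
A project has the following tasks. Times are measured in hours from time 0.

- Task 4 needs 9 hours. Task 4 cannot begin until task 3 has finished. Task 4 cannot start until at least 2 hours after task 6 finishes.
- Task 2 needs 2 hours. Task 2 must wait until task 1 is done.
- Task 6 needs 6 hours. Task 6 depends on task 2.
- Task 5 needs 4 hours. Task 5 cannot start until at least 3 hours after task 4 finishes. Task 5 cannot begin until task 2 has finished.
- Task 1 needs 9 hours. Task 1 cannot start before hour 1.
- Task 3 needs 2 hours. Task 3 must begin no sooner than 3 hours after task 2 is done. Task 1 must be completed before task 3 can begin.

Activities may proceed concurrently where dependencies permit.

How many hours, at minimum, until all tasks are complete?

36

Task 1 waits on its own release at hour 1, so it starts at hour 1 and finishes at 1 + 9 = hour 10.
After task 1 (finishes hour 10), task 2 can start at hour 10 and finishes at hour 12.
Task 6 waits on task 2 (finishes hour 12), so it starts at hour 12 and finishes at 12 + 6 = hour 18.
For task 3: task 2 (finishes hour 12, plus 3-hour gap → hour 15); task 1 (finishes hour 10). Taking the maximum gives a start of hour 15, and it finishes at 15 + 2 = hour 17.
Task 4 cannot start until task 3 (finishes hour 17); task 6 (finishes hour 18, plus 2-hour gap → hour 20). The controlling bound is hour 20, so task 4 finishes at 20 + 9 = hour 29.
Task 5 needs all of task 4 (finishes hour 29, plus 3-hour gap → hour 32); task 2 (finishes hour 12). That puts its earliest start at hour 32; it finishes at 32 + 4 = hour 36.
All tasks are finished once the last one completes. Finish times: Task 1 at 10, Task 2 at 12, Task 3 at 17, Task 4 at 29, Task 5 at 36, Task 6 at 18. The latest is hour 36.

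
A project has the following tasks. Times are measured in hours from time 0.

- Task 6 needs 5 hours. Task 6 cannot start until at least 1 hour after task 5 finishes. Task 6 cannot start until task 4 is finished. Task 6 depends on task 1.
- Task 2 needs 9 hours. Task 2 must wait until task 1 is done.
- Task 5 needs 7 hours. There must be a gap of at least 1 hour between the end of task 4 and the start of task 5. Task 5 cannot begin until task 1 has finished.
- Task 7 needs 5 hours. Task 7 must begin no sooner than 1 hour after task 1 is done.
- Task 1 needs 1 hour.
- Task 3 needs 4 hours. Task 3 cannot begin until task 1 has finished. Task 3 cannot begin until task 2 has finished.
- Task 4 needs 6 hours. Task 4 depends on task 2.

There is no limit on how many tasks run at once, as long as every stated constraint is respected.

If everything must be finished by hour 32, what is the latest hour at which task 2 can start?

To finish by hour 32, task 3 (duration 4) must start no later than hour 28.
Task 6 has no dependents, so it just needs to finish by hour 32. Starting by 32 − 5 = hour 27 achieves that.
Task 5 has to be done before task 6 (must start by hour 27, minus 1-hour gap → hour 26). That means finishing by hour 26, i.e. starting by 26 − 7 = hour 19.
Task 4 has several dependents: task 5 (must start by hour 19, minus 1-hour gap → hour 18); task 6 (must start by hour 27). The earliest of those limits is hour 18, so task 4 must start by 18 − 6 = hour 12.
Task 2 must finish in time for task 3 (must start by hour 28); task 4 (must start by hour 12). The tightest is hour 12, so task 2 must start by 12 − 9 = hour 3.

3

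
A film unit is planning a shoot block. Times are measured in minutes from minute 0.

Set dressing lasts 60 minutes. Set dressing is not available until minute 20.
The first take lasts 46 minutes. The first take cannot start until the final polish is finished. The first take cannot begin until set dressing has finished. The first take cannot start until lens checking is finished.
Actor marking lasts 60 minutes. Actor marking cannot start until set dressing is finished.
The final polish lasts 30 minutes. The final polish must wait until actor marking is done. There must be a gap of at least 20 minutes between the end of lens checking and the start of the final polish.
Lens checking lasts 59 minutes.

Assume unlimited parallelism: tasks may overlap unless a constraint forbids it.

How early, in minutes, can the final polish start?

140

Lens checking has no prerequisites, so it starts at minute 0 and finishes at minute 59.
Set dressing cannot begin until its own release at minute 20. It runs from minute 20 to 20 + 60 = minute 80.
Actor marking cannot begin until set dressing (finishes minute 80). It runs from minute 80 to 80 + 60 = minute 140.
The final polish waits on actor marking (finishes minute 140); lens checking (finishes minute 59, plus 20-minute gap → minute 79). The latest of these is minute 140, which is the earliest the final polish can start.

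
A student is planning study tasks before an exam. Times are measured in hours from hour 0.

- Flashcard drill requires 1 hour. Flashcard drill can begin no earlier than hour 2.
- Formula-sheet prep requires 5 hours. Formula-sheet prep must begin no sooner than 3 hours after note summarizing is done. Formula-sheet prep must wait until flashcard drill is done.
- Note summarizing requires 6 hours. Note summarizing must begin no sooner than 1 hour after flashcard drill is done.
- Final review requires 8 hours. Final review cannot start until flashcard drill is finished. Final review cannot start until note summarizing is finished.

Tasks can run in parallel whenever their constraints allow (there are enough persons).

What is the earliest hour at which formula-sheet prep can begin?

13

After its own release at hour 2, flashcard drill can start at hour 2 and finishes at hour 3.
Note summarizing waits on flashcard drill (finishes hour 3, plus 1-hour gap → hour 4), so it starts at hour 4 and finishes at 4 + 6 = hour 10.
Formula-sheet prep waits on note summarizing (finishes hour 10, plus 3-hour gap → hour 13); flashcard drill (finishes hour 3). The latest of these is hour 13, which is the earliest formula-sheet prep can start.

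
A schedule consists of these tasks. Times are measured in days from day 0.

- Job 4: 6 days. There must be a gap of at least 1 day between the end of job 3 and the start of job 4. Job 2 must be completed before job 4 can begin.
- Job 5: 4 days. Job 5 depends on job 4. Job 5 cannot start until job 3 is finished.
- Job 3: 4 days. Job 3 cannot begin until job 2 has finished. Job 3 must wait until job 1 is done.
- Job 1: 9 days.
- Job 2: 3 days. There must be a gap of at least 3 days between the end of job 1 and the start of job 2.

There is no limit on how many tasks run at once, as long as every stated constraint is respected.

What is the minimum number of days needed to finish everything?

30

Nothing blocks job 1, so it runs from day 0 to day 9.
Job 2 cannot begin until job 1 (finishes day 9, plus 3-day gap → day 12). It runs from day 12 to 12 + 3 = day 15.
For job 3: job 2 (finishes day 15); job 1 (finishes day 9). Taking the maximum gives a start of day 15, and it finishes at 15 + 4 = day 19.
For job 4: job 3 (finishes day 19, plus 1-day gap → day 20); job 2 (finishes day 15). Taking the maximum gives a start of day 20, and it finishes at 20 + 6 = day 26.
Job 5 needs all of job 4 (finishes day 26); job 3 (finishes day 19). That puts its earliest start at day 26; it finishes at 26 + 4 = day 30.
All tasks are finished once the last one completes. Finish times: Job 1 at 9, Job 2 at 15, Job 3 at 19, Job 4 at 26, Job 5 at 30. The latest is day 30.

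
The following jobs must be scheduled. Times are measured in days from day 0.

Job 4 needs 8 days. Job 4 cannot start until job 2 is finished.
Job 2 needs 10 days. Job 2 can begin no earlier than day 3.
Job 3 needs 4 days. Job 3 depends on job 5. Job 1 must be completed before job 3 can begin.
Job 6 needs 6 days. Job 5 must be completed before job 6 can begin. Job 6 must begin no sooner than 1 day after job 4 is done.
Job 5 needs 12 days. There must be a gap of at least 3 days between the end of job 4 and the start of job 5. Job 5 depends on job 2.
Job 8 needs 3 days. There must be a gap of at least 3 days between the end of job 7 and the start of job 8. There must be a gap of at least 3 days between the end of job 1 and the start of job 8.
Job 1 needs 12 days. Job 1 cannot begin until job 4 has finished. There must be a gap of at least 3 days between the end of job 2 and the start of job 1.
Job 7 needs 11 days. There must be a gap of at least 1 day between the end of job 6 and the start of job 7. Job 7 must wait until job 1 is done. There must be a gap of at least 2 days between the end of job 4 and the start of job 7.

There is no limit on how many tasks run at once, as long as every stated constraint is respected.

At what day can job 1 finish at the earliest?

33

Job 2 waits on its own release at day 3, so it starts at day 3 and finishes at 3 + 10 = day 13.
After job 2 (finishes day 13), job 4 can start at day 13 and finishes at day 21.
For job 1: job 4 (finishes day 21); job 2 (finishes day 13, plus 3-day gap → day 16). Taking the maximum gives a start of day 21, and it finishes at 21 + 12 = day 33.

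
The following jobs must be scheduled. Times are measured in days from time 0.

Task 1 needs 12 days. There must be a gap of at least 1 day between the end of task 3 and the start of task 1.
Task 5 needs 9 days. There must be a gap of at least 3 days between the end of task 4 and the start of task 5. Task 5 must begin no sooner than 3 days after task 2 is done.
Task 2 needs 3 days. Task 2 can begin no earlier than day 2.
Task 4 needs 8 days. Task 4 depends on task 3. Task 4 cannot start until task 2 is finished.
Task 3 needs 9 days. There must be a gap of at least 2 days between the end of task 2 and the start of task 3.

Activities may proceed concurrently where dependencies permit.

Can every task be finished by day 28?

No

Task 2 cannot begin until its own release at day 2. It runs from day 2 to 2 + 3 = day 5.
Task 3 waits on task 2 (finishes day 5, plus 2-day gap → day 7), so it starts at day 7 and finishes at 7 + 9 = day 16.
For task 4: task 3 (finishes day 16); task 2 (finishes day 5). Taking the maximum gives a start of day 16, and it finishes at 16 + 8 = day 24.
Task 5 cannot start until task 4 (finishes day 24, plus 3-day gap → day 27); task 2 (finishes day 5, plus 3-day gap → day 8). The controlling bound is day 27, so task 5 finishes at 27 + 9 = day 36.
After task 3 (finishes day 16, plus 1-day gap → day 17), task 1 can start at day 17 and finishes at day 29.
The earliest everything can be done is day 36, which is after the deadline of 28, so it is not possible.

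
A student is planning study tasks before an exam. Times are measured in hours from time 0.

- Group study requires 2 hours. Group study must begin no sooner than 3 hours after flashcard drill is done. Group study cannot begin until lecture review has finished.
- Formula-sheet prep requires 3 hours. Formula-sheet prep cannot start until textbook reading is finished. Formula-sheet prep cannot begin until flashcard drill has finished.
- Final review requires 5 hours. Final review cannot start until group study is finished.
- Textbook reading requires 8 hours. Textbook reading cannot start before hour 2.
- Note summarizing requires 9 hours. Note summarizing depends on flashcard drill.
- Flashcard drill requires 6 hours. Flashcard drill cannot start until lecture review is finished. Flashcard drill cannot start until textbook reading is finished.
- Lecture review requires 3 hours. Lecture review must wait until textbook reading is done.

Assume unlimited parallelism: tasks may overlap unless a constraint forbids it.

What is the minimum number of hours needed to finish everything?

After its own release at hour 2, textbook reading can start at hour 2 and finishes at hour 10.
After textbook reading (finishes hour 10), lecture review can start at hour 10 and finishes at hour 13.
For flashcard drill: lecture review (finishes hour 13); textbook reading (finishes hour 10). Taking the maximum gives a start of hour 13, and it finishes at 13 + 6 = hour 19.
Formula-sheet prep needs all of textbook reading (finishes hour 10); flashcard drill (finishes hour 19). That puts its earliest start at hour 19; it finishes at 19 + 3 = hour 22.
Note summarizing cannot begin until flashcard drill (finishes hour 19). It runs from hour 19 to 19 + 9 = hour 28.
Group study needs all of flashcard drill (finishes hour 19, plus 3-hour gap → hour 22); lecture review (finishes hour 13). That puts its earliest start at hour 22; it finishes at 22 + 2 = hour 24.
After group study (finishes hour 24), final review can start at hour 24 and finishes at hour 29.
All tasks are finished once the last one completes. Finish times: Textbook reading at 10, Lecture review at 13, Flashcard drill at 19, Group study at 24, Note summarizing at 28, Formula-sheet prep at 22, Final review at 29. The latest is hour 29.

29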